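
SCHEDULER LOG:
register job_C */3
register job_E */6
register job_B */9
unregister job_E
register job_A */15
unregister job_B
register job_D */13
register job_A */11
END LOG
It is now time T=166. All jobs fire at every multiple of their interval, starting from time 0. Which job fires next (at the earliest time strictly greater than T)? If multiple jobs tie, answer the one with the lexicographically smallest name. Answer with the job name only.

Answer: job_C

Derivation:
Op 1: register job_C */3 -> active={job_C:*/3}
Op 2: register job_E */6 -> active={job_C:*/3, job_E:*/6}
Op 3: register job_B */9 -> active={job_B:*/9, job_C:*/3, job_E:*/6}
Op 4: unregister job_E -> active={job_B:*/9, job_C:*/3}
Op 5: register job_A */15 -> active={job_A:*/15, job_B:*/9, job_C:*/3}
Op 6: unregister job_B -> active={job_A:*/15, job_C:*/3}
Op 7: register job_D */13 -> active={job_A:*/15, job_C:*/3, job_D:*/13}
Op 8: register job_A */11 -> active={job_A:*/11, job_C:*/3, job_D:*/13}
  job_A: interval 11, next fire after T=166 is 176
  job_C: interval 3, next fire after T=166 is 168
  job_D: interval 13, next fire after T=166 is 169
Earliest = 168, winner (lex tiebreak) = job_C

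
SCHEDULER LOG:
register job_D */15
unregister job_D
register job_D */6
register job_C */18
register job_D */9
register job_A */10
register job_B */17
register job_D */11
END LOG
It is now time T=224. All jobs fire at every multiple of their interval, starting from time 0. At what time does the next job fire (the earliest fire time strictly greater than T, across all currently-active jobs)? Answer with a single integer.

Answer: 230

Derivation:
Op 1: register job_D */15 -> active={job_D:*/15}
Op 2: unregister job_D -> active={}
Op 3: register job_D */6 -> active={job_D:*/6}
Op 4: register job_C */18 -> active={job_C:*/18, job_D:*/6}
Op 5: register job_D */9 -> active={job_C:*/18, job_D:*/9}
Op 6: register job_A */10 -> active={job_A:*/10, job_C:*/18, job_D:*/9}
Op 7: register job_B */17 -> active={job_A:*/10, job_B:*/17, job_C:*/18, job_D:*/9}
Op 8: register job_D */11 -> active={job_A:*/10, job_B:*/17, job_C:*/18, job_D:*/11}
  job_A: interval 10, next fire after T=224 is 230
  job_B: interval 17, next fire after T=224 is 238
  job_C: interval 18, next fire after T=224 is 234
  job_D: interval 11, next fire after T=224 is 231
Earliest fire time = 230 (job job_A)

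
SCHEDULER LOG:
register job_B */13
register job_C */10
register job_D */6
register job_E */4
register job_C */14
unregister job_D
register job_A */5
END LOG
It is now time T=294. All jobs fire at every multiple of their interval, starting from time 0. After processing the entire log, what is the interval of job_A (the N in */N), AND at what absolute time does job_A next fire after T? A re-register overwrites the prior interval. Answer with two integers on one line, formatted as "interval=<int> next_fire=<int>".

Answer: interval=5 next_fire=295

Derivation:
Op 1: register job_B */13 -> active={job_B:*/13}
Op 2: register job_C */10 -> active={job_B:*/13, job_C:*/10}
Op 3: register job_D */6 -> active={job_B:*/13, job_C:*/10, job_D:*/6}
Op 4: register job_E */4 -> active={job_B:*/13, job_C:*/10, job_D:*/6, job_E:*/4}
Op 5: register job_C */14 -> active={job_B:*/13, job_C:*/14, job_D:*/6, job_E:*/4}
Op 6: unregister job_D -> active={job_B:*/13, job_C:*/14, job_E:*/4}
Op 7: register job_A */5 -> active={job_A:*/5, job_B:*/13, job_C:*/14, job_E:*/4}
Final interval of job_A = 5
Next fire of job_A after T=294: (294//5+1)*5 = 295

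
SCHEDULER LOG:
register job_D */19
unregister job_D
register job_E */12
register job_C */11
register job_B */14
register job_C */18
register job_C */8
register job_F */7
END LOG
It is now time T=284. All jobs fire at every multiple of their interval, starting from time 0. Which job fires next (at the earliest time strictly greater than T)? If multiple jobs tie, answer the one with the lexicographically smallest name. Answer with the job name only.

Answer: job_F

Derivation:
Op 1: register job_D */19 -> active={job_D:*/19}
Op 2: unregister job_D -> active={}
Op 3: register job_E */12 -> active={job_E:*/12}
Op 4: register job_C */11 -> active={job_C:*/11, job_E:*/12}
Op 5: register job_B */14 -> active={job_B:*/14, job_C:*/11, job_E:*/12}
Op 6: register job_C */18 -> active={job_B:*/14, job_C:*/18, job_E:*/12}
Op 7: register job_C */8 -> active={job_B:*/14, job_C:*/8, job_E:*/12}
Op 8: register job_F */7 -> active={job_B:*/14, job_C:*/8, job_E:*/12, job_F:*/7}
  job_B: interval 14, next fire after T=284 is 294
  job_C: interval 8, next fire after T=284 is 288
  job_E: interval 12, next fire after T=284 is 288
  job_F: interval 7, next fire after T=284 is 287
Earliest = 287, winner (lex tiebreak) = job_F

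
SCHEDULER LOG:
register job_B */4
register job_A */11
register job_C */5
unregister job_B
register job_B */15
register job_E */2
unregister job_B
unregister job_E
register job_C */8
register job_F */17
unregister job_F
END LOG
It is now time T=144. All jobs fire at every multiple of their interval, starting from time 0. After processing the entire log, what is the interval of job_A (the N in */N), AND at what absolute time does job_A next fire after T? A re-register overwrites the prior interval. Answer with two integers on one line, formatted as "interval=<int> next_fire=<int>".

Op 1: register job_B */4 -> active={job_B:*/4}
Op 2: register job_A */11 -> active={job_A:*/11, job_B:*/4}
Op 3: register job_C */5 -> active={job_A:*/11, job_B:*/4, job_C:*/5}
Op 4: unregister job_B -> active={job_A:*/11, job_C:*/5}
Op 5: register job_B */15 -> active={job_A:*/11, job_B:*/15, job_C:*/5}
Op 6: register job_E */2 -> active={job_A:*/11, job_B:*/15, job_C:*/5, job_E:*/2}
Op 7: unregister job_B -> active={job_A:*/11, job_C:*/5, job_E:*/2}
Op 8: unregister job_E -> active={job_A:*/11, job_C:*/5}
Op 9: register job_C */8 -> active={job_A:*/11, job_C:*/8}
Op 10: register job_F */17 -> active={job_A:*/11, job_C:*/8, job_F:*/17}
Op 11: unregister job_F -> active={job_A:*/11, job_C:*/8}
Final interval of job_A = 11
Next fire of job_A after T=144: (144//11+1)*11 = 154

Answer: interval=11 next_fire=154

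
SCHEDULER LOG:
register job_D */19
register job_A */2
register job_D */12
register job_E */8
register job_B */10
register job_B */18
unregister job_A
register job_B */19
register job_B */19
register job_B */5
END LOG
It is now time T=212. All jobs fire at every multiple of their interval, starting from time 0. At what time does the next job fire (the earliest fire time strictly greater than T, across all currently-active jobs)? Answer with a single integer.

Answer: 215

Derivation:
Op 1: register job_D */19 -> active={job_D:*/19}
Op 2: register job_A */2 -> active={job_A:*/2, job_D:*/19}
Op 3: register job_D */12 -> active={job_A:*/2, job_D:*/12}
Op 4: register job_E */8 -> active={job_A:*/2, job_D:*/12, job_E:*/8}
Op 5: register job_B */10 -> active={job_A:*/2, job_B:*/10, job_D:*/12, job_E:*/8}
Op 6: register job_B */18 -> active={job_A:*/2, job_B:*/18, job_D:*/12, job_E:*/8}
Op 7: unregister job_A -> active={job_B:*/18, job_D:*/12, job_E:*/8}
Op 8: register job_B */19 -> active={job_B:*/19, job_D:*/12, job_E:*/8}
Op 9: register job_B */19 -> active={job_B:*/19, job_D:*/12, job_E:*/8}
Op 10: register job_B */5 -> active={job_B:*/5, job_D:*/12, job_E:*/8}
  job_B: interval 5, next fire after T=212 is 215
  job_D: interval 12, next fire after T=212 is 216
  job_E: interval 8, next fire after T=212 is 216
Earliest fire time = 215 (job job_B)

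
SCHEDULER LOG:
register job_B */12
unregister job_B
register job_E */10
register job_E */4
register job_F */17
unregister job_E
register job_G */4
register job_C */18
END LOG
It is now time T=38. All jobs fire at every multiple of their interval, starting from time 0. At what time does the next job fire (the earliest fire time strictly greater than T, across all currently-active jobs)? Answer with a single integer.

Answer: 40

Derivation:
Op 1: register job_B */12 -> active={job_B:*/12}
Op 2: unregister job_B -> active={}
Op 3: register job_E */10 -> active={job_E:*/10}
Op 4: register job_E */4 -> active={job_E:*/4}
Op 5: register job_F */17 -> active={job_E:*/4, job_F:*/17}
Op 6: unregister job_E -> active={job_F:*/17}
Op 7: register job_G */4 -> active={job_F:*/17, job_G:*/4}
Op 8: register job_C */18 -> active={job_C:*/18, job_F:*/17, job_G:*/4}
  job_C: interval 18, next fire after T=38 is 54
  job_F: interval 17, next fire after T=38 is 51
  job_G: interval 4, next fire after T=38 is 40
Earliest fire time = 40 (job job_G)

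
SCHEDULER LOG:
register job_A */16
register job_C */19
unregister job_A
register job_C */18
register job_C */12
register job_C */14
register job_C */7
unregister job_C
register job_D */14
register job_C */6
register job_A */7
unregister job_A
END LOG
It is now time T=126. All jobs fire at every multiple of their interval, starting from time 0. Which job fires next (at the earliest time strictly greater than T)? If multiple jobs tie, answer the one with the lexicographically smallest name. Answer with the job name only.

Op 1: register job_A */16 -> active={job_A:*/16}
Op 2: register job_C */19 -> active={job_A:*/16, job_C:*/19}
Op 3: unregister job_A -> active={job_C:*/19}
Op 4: register job_C */18 -> active={job_C:*/18}
Op 5: register job_C */12 -> active={job_C:*/12}
Op 6: register job_C */14 -> active={job_C:*/14}
Op 7: register job_C */7 -> active={job_C:*/7}
Op 8: unregister job_C -> active={}
Op 9: register job_D */14 -> active={job_D:*/14}
Op 10: register job_C */6 -> active={job_C:*/6, job_D:*/14}
Op 11: register job_A */7 -> active={job_A:*/7, job_C:*/6, job_D:*/14}
Op 12: unregister job_A -> active={job_C:*/6, job_D:*/14}
  job_C: interval 6, next fire after T=126 is 132
  job_D: interval 14, next fire after T=126 is 140
Earliest = 132, winner (lex tiebreak) = job_C

Answer: job_C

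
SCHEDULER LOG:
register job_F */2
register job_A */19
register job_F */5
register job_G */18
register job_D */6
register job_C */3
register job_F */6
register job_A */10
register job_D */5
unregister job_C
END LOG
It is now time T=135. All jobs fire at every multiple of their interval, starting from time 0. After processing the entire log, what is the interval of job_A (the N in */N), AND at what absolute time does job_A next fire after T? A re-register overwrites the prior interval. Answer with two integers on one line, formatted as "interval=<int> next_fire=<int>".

Answer: interval=10 next_fire=140

Derivation:
Op 1: register job_F */2 -> active={job_F:*/2}
Op 2: register job_A */19 -> active={job_A:*/19, job_F:*/2}
Op 3: register job_F */5 -> active={job_A:*/19, job_F:*/5}
Op 4: register job_G */18 -> active={job_A:*/19, job_F:*/5, job_G:*/18}
Op 5: register job_D */6 -> active={job_A:*/19, job_D:*/6, job_F:*/5, job_G:*/18}
Op 6: register job_C */3 -> active={job_A:*/19, job_C:*/3, job_D:*/6, job_F:*/5, job_G:*/18}
Op 7: register job_F */6 -> active={job_A:*/19, job_C:*/3, job_D:*/6, job_F:*/6, job_G:*/18}
Op 8: register job_A */10 -> active={job_A:*/10, job_C:*/3, job_D:*/6, job_F:*/6, job_G:*/18}
Op 9: register job_D */5 -> active={job_A:*/10, job_C:*/3, job_D:*/5, job_F:*/6, job_G:*/18}
Op 10: unregister job_C -> active={job_A:*/10, job_D:*/5, job_F:*/6, job_G:*/18}
Final interval of job_A = 10
Next fire of job_A after T=135: (135//10+1)*10 = 140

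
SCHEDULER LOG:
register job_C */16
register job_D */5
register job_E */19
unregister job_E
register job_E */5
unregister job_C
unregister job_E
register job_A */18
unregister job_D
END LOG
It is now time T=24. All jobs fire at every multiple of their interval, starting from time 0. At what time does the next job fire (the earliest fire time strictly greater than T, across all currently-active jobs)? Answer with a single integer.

Answer: 36

Derivation:
Op 1: register job_C */16 -> active={job_C:*/16}
Op 2: register job_D */5 -> active={job_C:*/16, job_D:*/5}
Op 3: register job_E */19 -> active={job_C:*/16, job_D:*/5, job_E:*/19}
Op 4: unregister job_E -> active={job_C:*/16, job_D:*/5}
Op 5: register job_E */5 -> active={job_C:*/16, job_D:*/5, job_E:*/5}
Op 6: unregister job_C -> active={job_D:*/5, job_E:*/5}
Op 7: unregister job_E -> active={job_D:*/5}
Op 8: register job_A */18 -> active={job_A:*/18, job_D:*/5}
Op 9: unregister job_D -> active={job_A:*/18}
  job_A: interval 18, next fire after T=24 is 36
Earliest fire time = 36 (job job_A)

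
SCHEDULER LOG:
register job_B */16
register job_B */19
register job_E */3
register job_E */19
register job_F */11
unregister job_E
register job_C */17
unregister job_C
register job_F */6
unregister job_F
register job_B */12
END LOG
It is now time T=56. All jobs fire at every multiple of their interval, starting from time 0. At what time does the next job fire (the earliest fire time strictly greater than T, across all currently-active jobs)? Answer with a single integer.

Op 1: register job_B */16 -> active={job_B:*/16}
Op 2: register job_B */19 -> active={job_B:*/19}
Op 3: register job_E */3 -> active={job_B:*/19, job_E:*/3}
Op 4: register job_E */19 -> active={job_B:*/19, job_E:*/19}
Op 5: register job_F */11 -> active={job_B:*/19, job_E:*/19, job_F:*/11}
Op 6: unregister job_E -> active={job_B:*/19, job_F:*/11}
Op 7: register job_C */17 -> active={job_B:*/19, job_C:*/17, job_F:*/11}
Op 8: unregister job_C -> active={job_B:*/19, job_F:*/11}
Op 9: register job_F */6 -> active={job_B:*/19, job_F:*/6}
Op 10: unregister job_F -> active={job_B:*/19}
Op 11: register job_B */12 -> active={job_B:*/12}
  job_B: interval 12, next fire after T=56 is 60
Earliest fire time = 60 (job job_B)

Answer: 60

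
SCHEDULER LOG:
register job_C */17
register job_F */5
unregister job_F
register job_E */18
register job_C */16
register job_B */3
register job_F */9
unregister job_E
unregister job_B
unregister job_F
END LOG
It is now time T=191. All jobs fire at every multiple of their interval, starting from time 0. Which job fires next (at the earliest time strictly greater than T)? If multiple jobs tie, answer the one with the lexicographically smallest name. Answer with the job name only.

Op 1: register job_C */17 -> active={job_C:*/17}
Op 2: register job_F */5 -> active={job_C:*/17, job_F:*/5}
Op 3: unregister job_F -> active={job_C:*/17}
Op 4: register job_E */18 -> active={job_C:*/17, job_E:*/18}
Op 5: register job_C */16 -> active={job_C:*/16, job_E:*/18}
Op 6: register job_B */3 -> active={job_B:*/3, job_C:*/16, job_E:*/18}
Op 7: register job_F */9 -> active={job_B:*/3, job_C:*/16, job_E:*/18, job_F:*/9}
Op 8: unregister job_E -> active={job_B:*/3, job_C:*/16, job_F:*/9}
Op 9: unregister job_B -> active={job_C:*/16, job_F:*/9}
Op 10: unregister job_F -> active={job_C:*/16}
  job_C: interval 16, next fire after T=191 is 192
Earliest = 192, winner (lex tiebreak) = job_C

Answer: job_C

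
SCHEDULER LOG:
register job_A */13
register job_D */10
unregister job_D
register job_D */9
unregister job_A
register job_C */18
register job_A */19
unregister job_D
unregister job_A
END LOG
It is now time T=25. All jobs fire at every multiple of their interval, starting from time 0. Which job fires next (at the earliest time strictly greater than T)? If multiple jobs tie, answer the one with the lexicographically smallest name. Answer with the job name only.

Answer: job_C

Derivation:
Op 1: register job_A */13 -> active={job_A:*/13}
Op 2: register job_D */10 -> active={job_A:*/13, job_D:*/10}
Op 3: unregister job_D -> active={job_A:*/13}
Op 4: register job_D */9 -> active={job_A:*/13, job_D:*/9}
Op 5: unregister job_A -> active={job_D:*/9}
Op 6: register job_C */18 -> active={job_C:*/18, job_D:*/9}
Op 7: register job_A */19 -> active={job_A:*/19, job_C:*/18, job_D:*/9}
Op 8: unregister job_D -> active={job_A:*/19, job_C:*/18}
Op 9: unregister job_A -> active={job_C:*/18}
  job_C: interval 18, next fire after T=25 is 36
Earliest = 36, winner (lex tiebreak) = job_C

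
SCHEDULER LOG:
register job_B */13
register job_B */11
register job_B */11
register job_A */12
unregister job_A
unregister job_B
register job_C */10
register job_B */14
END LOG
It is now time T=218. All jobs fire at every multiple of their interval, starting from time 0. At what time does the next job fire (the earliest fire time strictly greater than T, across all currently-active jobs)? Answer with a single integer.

Answer: 220

Derivation:
Op 1: register job_B */13 -> active={job_B:*/13}
Op 2: register job_B */11 -> active={job_B:*/11}
Op 3: register job_B */11 -> active={job_B:*/11}
Op 4: register job_A */12 -> active={job_A:*/12, job_B:*/11}
Op 5: unregister job_A -> active={job_B:*/11}
Op 6: unregister job_B -> active={}
Op 7: register job_C */10 -> active={job_C:*/10}
Op 8: register job_B */14 -> active={job_B:*/14, job_C:*/10}
  job_B: interval 14, next fire after T=218 is 224
  job_C: interval 10, next fire after T=218 is 220
Earliest fire time = 220 (job job_C)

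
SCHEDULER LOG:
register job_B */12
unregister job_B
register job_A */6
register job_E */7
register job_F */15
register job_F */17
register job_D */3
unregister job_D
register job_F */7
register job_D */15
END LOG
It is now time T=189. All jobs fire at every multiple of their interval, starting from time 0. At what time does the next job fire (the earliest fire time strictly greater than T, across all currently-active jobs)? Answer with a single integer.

Answer: 192

Derivation:
Op 1: register job_B */12 -> active={job_B:*/12}
Op 2: unregister job_B -> active={}
Op 3: register job_A */6 -> active={job_A:*/6}
Op 4: register job_E */7 -> active={job_A:*/6, job_E:*/7}
Op 5: register job_F */15 -> active={job_A:*/6, job_E:*/7, job_F:*/15}
Op 6: register job_F */17 -> active={job_A:*/6, job_E:*/7, job_F:*/17}
Op 7: register job_D */3 -> active={job_A:*/6, job_D:*/3, job_E:*/7, job_F:*/17}
Op 8: unregister job_D -> active={job_A:*/6, job_E:*/7, job_F:*/17}
Op 9: register job_F */7 -> active={job_A:*/6, job_E:*/7, job_F:*/7}
Op 10: register job_D */15 -> active={job_A:*/6, job_D:*/15, job_E:*/7, job_F:*/7}
  job_A: interval 6, next fire after T=189 is 192
  job_D: interval 15, next fire after T=189 is 195
  job_E: interval 7, next fire after T=189 is 196
  job_F: interval 7, next fire after T=189 is 196
Earliest fire time = 192 (job job_A)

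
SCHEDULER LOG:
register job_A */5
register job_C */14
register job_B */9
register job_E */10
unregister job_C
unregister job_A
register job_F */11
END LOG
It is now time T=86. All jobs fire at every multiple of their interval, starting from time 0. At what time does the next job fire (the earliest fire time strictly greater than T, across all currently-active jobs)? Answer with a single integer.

Answer: 88

Derivation:
Op 1: register job_A */5 -> active={job_A:*/5}
Op 2: register job_C */14 -> active={job_A:*/5, job_C:*/14}
Op 3: register job_B */9 -> active={job_A:*/5, job_B:*/9, job_C:*/14}
Op 4: register job_E */10 -> active={job_A:*/5, job_B:*/9, job_C:*/14, job_E:*/10}
Op 5: unregister job_C -> active={job_A:*/5, job_B:*/9, job_E:*/10}
Op 6: unregister job_A -> active={job_B:*/9, job_E:*/10}
Op 7: register job_F */11 -> active={job_B:*/9, job_E:*/10, job_F:*/11}
  job_B: interval 9, next fire after T=86 is 90
  job_E: interval 10, next fire after T=86 is 90
  job_F: interval 11, next fire after T=86 is 88
Earliest fire time = 88 (job job_F)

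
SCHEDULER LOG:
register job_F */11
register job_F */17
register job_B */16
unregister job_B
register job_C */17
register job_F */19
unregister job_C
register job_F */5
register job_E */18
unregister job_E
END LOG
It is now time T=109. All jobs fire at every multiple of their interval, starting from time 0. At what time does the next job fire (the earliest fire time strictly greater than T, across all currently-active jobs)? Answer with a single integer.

Answer: 110

Derivation:
Op 1: register job_F */11 -> active={job_F:*/11}
Op 2: register job_F */17 -> active={job_F:*/17}
Op 3: register job_B */16 -> active={job_B:*/16, job_F:*/17}
Op 4: unregister job_B -> active={job_F:*/17}
Op 5: register job_C */17 -> active={job_C:*/17, job_F:*/17}
Op 6: register job_F */19 -> active={job_C:*/17, job_F:*/19}
Op 7: unregister job_C -> active={job_F:*/19}
Op 8: register job_F */5 -> active={job_F:*/5}
Op 9: register job_E */18 -> active={job_E:*/18, job_F:*/5}
Op 10: unregister job_E -> active={job_F:*/5}
  job_F: interval 5, next fire after T=109 is 110
Earliest fire time = 110 (job job_F)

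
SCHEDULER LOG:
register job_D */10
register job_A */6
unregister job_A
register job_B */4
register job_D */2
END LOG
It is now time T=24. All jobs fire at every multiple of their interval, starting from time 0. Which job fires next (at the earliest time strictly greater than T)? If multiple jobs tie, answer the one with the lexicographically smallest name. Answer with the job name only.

Op 1: register job_D */10 -> active={job_D:*/10}
Op 2: register job_A */6 -> active={job_A:*/6, job_D:*/10}
Op 3: unregister job_A -> active={job_D:*/10}
Op 4: register job_B */4 -> active={job_B:*/4, job_D:*/10}
Op 5: register job_D */2 -> active={job_B:*/4, job_D:*/2}
  job_B: interval 4, next fire after T=24 is 28
  job_D: interval 2, next fire after T=24 is 26
Earliest = 26, winner (lex tiebreak) = job_D

Answer: job_D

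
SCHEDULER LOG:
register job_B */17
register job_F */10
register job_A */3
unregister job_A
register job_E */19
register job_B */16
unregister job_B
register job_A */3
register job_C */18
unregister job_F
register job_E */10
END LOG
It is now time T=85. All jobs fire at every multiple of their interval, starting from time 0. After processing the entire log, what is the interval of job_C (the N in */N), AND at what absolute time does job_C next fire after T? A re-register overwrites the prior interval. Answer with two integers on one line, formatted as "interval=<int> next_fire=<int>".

Answer: interval=18 next_fire=90

Derivation:
Op 1: register job_B */17 -> active={job_B:*/17}
Op 2: register job_F */10 -> active={job_B:*/17, job_F:*/10}
Op 3: register job_A */3 -> active={job_A:*/3, job_B:*/17, job_F:*/10}
Op 4: unregister job_A -> active={job_B:*/17, job_F:*/10}
Op 5: register job_E */19 -> active={job_B:*/17, job_E:*/19, job_F:*/10}
Op 6: register job_B */16 -> active={job_B:*/16, job_E:*/19, job_F:*/10}
Op 7: unregister job_B -> active={job_E:*/19, job_F:*/10}
Op 8: register job_A */3 -> active={job_A:*/3, job_E:*/19, job_F:*/10}
Op 9: register job_C */18 -> active={job_A:*/3, job_C:*/18, job_E:*/19, job_F:*/10}
Op 10: unregister job_F -> active={job_A:*/3, job_C:*/18, job_E:*/19}
Op 11: register job_E */10 -> active={job_A:*/3, job_C:*/18, job_E:*/10}
Final interval of job_C = 18
Next fire of job_C after T=85: (85//18+1)*18 = 90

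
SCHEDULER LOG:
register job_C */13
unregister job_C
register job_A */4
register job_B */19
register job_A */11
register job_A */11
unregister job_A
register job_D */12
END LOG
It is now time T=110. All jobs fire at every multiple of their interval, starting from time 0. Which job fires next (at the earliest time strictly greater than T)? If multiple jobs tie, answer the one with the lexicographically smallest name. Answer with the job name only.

Op 1: register job_C */13 -> active={job_C:*/13}
Op 2: unregister job_C -> active={}
Op 3: register job_A */4 -> active={job_A:*/4}
Op 4: register job_B */19 -> active={job_A:*/4, job_B:*/19}
Op 5: register job_A */11 -> active={job_A:*/11, job_B:*/19}
Op 6: register job_A */11 -> active={job_A:*/11, job_B:*/19}
Op 7: unregister job_A -> active={job_B:*/19}
Op 8: register job_D */12 -> active={job_B:*/19, job_D:*/12}
  job_B: interval 19, next fire after T=110 is 114
  job_D: interval 12, next fire after T=110 is 120
Earliest = 114, winner (lex tiebreak) = job_B

Answer: job_B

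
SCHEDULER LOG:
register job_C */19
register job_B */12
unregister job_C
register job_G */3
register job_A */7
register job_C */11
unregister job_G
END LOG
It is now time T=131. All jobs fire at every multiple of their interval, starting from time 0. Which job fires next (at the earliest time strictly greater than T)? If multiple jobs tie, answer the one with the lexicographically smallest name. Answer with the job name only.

Op 1: register job_C */19 -> active={job_C:*/19}
Op 2: register job_B */12 -> active={job_B:*/12, job_C:*/19}
Op 3: unregister job_C -> active={job_B:*/12}
Op 4: register job_G */3 -> active={job_B:*/12, job_G:*/3}
Op 5: register job_A */7 -> active={job_A:*/7, job_B:*/12, job_G:*/3}
Op 6: register job_C */11 -> active={job_A:*/7, job_B:*/12, job_C:*/11, job_G:*/3}
Op 7: unregister job_G -> active={job_A:*/7, job_B:*/12, job_C:*/11}
  job_A: interval 7, next fire after T=131 is 133
  job_B: interval 12, next fire after T=131 is 132
  job_C: interval 11, next fire after T=131 is 132
Earliest = 132, winner (lex tiebreak) = job_B

Answer: job_B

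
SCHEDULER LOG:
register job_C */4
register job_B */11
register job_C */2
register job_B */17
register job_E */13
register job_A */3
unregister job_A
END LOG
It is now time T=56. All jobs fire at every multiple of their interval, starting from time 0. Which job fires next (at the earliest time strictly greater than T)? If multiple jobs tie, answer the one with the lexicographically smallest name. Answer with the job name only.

Answer: job_C

Derivation:
Op 1: register job_C */4 -> active={job_C:*/4}
Op 2: register job_B */11 -> active={job_B:*/11, job_C:*/4}
Op 3: register job_C */2 -> active={job_B:*/11, job_C:*/2}
Op 4: register job_B */17 -> active={job_B:*/17, job_C:*/2}
Op 5: register job_E */13 -> active={job_B:*/17, job_C:*/2, job_E:*/13}
Op 6: register job_A */3 -> active={job_A:*/3, job_B:*/17, job_C:*/2, job_E:*/13}
Op 7: unregister job_A -> active={job_B:*/17, job_C:*/2, job_E:*/13}
  job_B: interval 17, next fire after T=56 is 68
  job_C: interval 2, next fire after T=56 is 58
  job_E: interval 13, next fire after T=56 is 65
Earliest = 58, winner (lex tiebreak) = job_C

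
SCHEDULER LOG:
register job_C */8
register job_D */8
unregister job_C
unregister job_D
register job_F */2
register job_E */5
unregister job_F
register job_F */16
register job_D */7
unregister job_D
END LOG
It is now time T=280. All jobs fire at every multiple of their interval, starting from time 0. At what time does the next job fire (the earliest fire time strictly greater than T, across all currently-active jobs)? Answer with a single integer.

Answer: 285

Derivation:
Op 1: register job_C */8 -> active={job_C:*/8}
Op 2: register job_D */8 -> active={job_C:*/8, job_D:*/8}
Op 3: unregister job_C -> active={job_D:*/8}
Op 4: unregister job_D -> active={}
Op 5: register job_F */2 -> active={job_F:*/2}
Op 6: register job_E */5 -> active={job_E:*/5, job_F:*/2}
Op 7: unregister job_F -> active={job_E:*/5}
Op 8: register job_F */16 -> active={job_E:*/5, job_F:*/16}
Op 9: register job_D */7 -> active={job_D:*/7, job_E:*/5, job_F:*/16}
Op 10: unregister job_D -> active={job_E:*/5, job_F:*/16}
  job_E: interval 5, next fire after T=280 is 285
  job_F: interval 16, next fire after T=280 is 288
Earliest fire time = 285 (job job_E)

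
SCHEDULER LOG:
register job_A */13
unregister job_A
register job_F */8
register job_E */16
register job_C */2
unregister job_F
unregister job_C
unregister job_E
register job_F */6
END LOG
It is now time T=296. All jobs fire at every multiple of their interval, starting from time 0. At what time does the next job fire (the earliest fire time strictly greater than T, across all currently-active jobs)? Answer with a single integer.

Answer: 300

Derivation:
Op 1: register job_A */13 -> active={job_A:*/13}
Op 2: unregister job_A -> active={}
Op 3: register job_F */8 -> active={job_F:*/8}
Op 4: register job_E */16 -> active={job_E:*/16, job_F:*/8}
Op 5: register job_C */2 -> active={job_C:*/2, job_E:*/16, job_F:*/8}
Op 6: unregister job_F -> active={job_C:*/2, job_E:*/16}
Op 7: unregister job_C -> active={job_E:*/16}
Op 8: unregister job_E -> active={}
Op 9: register job_F */6 -> active={job_F:*/6}
  job_F: interval 6, next fire after T=296 is 300
Earliest fire time = 300 (job job_F)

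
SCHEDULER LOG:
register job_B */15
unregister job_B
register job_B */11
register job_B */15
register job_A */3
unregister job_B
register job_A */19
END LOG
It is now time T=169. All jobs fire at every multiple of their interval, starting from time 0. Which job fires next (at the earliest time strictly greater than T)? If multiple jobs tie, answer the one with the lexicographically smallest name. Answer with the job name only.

Op 1: register job_B */15 -> active={job_B:*/15}
Op 2: unregister job_B -> active={}
Op 3: register job_B */11 -> active={job_B:*/11}
Op 4: register job_B */15 -> active={job_B:*/15}
Op 5: register job_A */3 -> active={job_A:*/3, job_B:*/15}
Op 6: unregister job_B -> active={job_A:*/3}
Op 7: register job_A */19 -> active={job_A:*/19}
  job_A: interval 19, next fire after T=169 is 171
Earliest = 171, winner (lex tiebreak) = job_A

Answer: job_A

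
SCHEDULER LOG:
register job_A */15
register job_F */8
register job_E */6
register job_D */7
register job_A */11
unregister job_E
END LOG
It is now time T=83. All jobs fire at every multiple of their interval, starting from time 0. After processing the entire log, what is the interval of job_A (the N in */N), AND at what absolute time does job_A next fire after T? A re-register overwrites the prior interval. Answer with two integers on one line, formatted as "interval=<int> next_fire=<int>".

Op 1: register job_A */15 -> active={job_A:*/15}
Op 2: register job_F */8 -> active={job_A:*/15, job_F:*/8}
Op 3: register job_E */6 -> active={job_A:*/15, job_E:*/6, job_F:*/8}
Op 4: register job_D */7 -> active={job_A:*/15, job_D:*/7, job_E:*/6, job_F:*/8}
Op 5: register job_A */11 -> active={job_A:*/11, job_D:*/7, job_E:*/6, job_F:*/8}
Op 6: unregister job_E -> active={job_A:*/11, job_D:*/7, job_F:*/8}
Final interval of job_A = 11
Next fire of job_A after T=83: (83//11+1)*11 = 88

Answer: interval=11 next_fire=88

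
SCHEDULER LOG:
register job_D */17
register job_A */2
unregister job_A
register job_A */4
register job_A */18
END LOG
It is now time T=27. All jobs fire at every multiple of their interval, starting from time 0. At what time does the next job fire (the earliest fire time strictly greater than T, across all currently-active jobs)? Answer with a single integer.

Answer: 34

Derivation:
Op 1: register job_D */17 -> active={job_D:*/17}
Op 2: register job_A */2 -> active={job_A:*/2, job_D:*/17}
Op 3: unregister job_A -> active={job_D:*/17}
Op 4: register job_A */4 -> active={job_A:*/4, job_D:*/17}
Op 5: register job_A */18 -> active={job_A:*/18, job_D:*/17}
  job_A: interval 18, next fire after T=27 is 36
  job_D: interval 17, next fire after T=27 is 34
Earliest fire time = 34 (job job_D)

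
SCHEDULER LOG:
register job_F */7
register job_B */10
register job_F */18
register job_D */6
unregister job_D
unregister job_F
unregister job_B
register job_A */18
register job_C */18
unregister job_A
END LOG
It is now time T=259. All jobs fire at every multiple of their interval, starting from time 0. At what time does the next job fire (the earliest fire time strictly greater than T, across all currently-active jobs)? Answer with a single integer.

Op 1: register job_F */7 -> active={job_F:*/7}
Op 2: register job_B */10 -> active={job_B:*/10, job_F:*/7}
Op 3: register job_F */18 -> active={job_B:*/10, job_F:*/18}
Op 4: register job_D */6 -> active={job_B:*/10, job_D:*/6, job_F:*/18}
Op 5: unregister job_D -> active={job_B:*/10, job_F:*/18}
Op 6: unregister job_F -> active={job_B:*/10}
Op 7: unregister job_B -> active={}
Op 8: register job_A */18 -> active={job_A:*/18}
Op 9: register job_C */18 -> active={job_A:*/18, job_C:*/18}
Op 10: unregister job_A -> active={job_C:*/18}
  job_C: interval 18, next fire after T=259 is 270
Earliest fire time = 270 (job job_C)

Answer: 270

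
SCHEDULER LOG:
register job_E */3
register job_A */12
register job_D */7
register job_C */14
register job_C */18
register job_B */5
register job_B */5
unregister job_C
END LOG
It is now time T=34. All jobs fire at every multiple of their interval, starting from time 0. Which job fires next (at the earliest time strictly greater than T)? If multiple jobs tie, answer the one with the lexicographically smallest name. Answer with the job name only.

Answer: job_B

Derivation:
Op 1: register job_E */3 -> active={job_E:*/3}
Op 2: register job_A */12 -> active={job_A:*/12, job_E:*/3}
Op 3: register job_D */7 -> active={job_A:*/12, job_D:*/7, job_E:*/3}
Op 4: register job_C */14 -> active={job_A:*/12, job_C:*/14, job_D:*/7, job_E:*/3}
Op 5: register job_C */18 -> active={job_A:*/12, job_C:*/18, job_D:*/7, job_E:*/3}
Op 6: register job_B */5 -> active={job_A:*/12, job_B:*/5, job_C:*/18, job_D:*/7, job_E:*/3}
Op 7: register job_B */5 -> active={job_A:*/12, job_B:*/5, job_C:*/18, job_D:*/7, job_E:*/3}
Op 8: unregister job_C -> active={job_A:*/12, job_B:*/5, job_D:*/7, job_E:*/3}
  job_A: interval 12, next fire after T=34 is 36
  job_B: interval 5, next fire after T=34 is 35
  job_D: interval 7, next fire after T=34 is 35
  job_E: interval 3, next fire after T=34 is 36
Earliest = 35, winner (lex tiebreak) = job_B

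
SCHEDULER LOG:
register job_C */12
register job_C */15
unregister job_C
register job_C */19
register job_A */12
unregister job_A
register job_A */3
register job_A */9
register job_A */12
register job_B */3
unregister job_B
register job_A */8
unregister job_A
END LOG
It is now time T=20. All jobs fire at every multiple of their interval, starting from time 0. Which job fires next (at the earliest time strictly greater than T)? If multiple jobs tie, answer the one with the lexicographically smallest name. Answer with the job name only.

Answer: job_C

Derivation:
Op 1: register job_C */12 -> active={job_C:*/12}
Op 2: register job_C */15 -> active={job_C:*/15}
Op 3: unregister job_C -> active={}
Op 4: register job_C */19 -> active={job_C:*/19}
Op 5: register job_A */12 -> active={job_A:*/12, job_C:*/19}
Op 6: unregister job_A -> active={job_C:*/19}
Op 7: register job_A */3 -> active={job_A:*/3, job_C:*/19}
Op 8: register job_A */9 -> active={job_A:*/9, job_C:*/19}
Op 9: register job_A */12 -> active={job_A:*/12, job_C:*/19}
Op 10: register job_B */3 -> active={job_A:*/12, job_B:*/3, job_C:*/19}
Op 11: unregister job_B -> active={job_A:*/12, job_C:*/19}
Op 12: register job_A */8 -> active={job_A:*/8, job_C:*/19}
Op 13: unregister job_A -> active={job_C:*/19}
  job_C: interval 19, next fire after T=20 is 38
Earliest = 38, winner (lex tiebreak) = job_C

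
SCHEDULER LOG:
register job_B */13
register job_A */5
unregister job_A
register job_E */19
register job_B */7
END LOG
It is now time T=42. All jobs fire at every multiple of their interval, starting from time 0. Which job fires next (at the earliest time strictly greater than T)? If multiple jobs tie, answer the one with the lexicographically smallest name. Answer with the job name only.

Answer: job_B

Derivation:
Op 1: register job_B */13 -> active={job_B:*/13}
Op 2: register job_A */5 -> active={job_A:*/5, job_B:*/13}
Op 3: unregister job_A -> active={job_B:*/13}
Op 4: register job_E */19 -> active={job_B:*/13, job_E:*/19}
Op 5: register job_B */7 -> active={job_B:*/7, job_E:*/19}
  job_B: interval 7, next fire after T=42 is 49
  job_E: interval 19, next fire after T=42 is 57
Earliest = 49, winner (lex tiebreak) = job_B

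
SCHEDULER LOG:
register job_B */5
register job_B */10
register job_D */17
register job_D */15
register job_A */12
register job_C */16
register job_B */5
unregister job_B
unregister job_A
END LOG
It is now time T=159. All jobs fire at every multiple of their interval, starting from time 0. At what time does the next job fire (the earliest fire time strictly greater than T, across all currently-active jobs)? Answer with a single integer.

Answer: 160

Derivation:
Op 1: register job_B */5 -> active={job_B:*/5}
Op 2: register job_B */10 -> active={job_B:*/10}
Op 3: register job_D */17 -> active={job_B:*/10, job_D:*/17}
Op 4: register job_D */15 -> active={job_B:*/10, job_D:*/15}
Op 5: register job_A */12 -> active={job_A:*/12, job_B:*/10, job_D:*/15}
Op 6: register job_C */16 -> active={job_A:*/12, job_B:*/10, job_C:*/16, job_D:*/15}
Op 7: register job_B */5 -> active={job_A:*/12, job_B:*/5, job_C:*/16, job_D:*/15}
Op 8: unregister job_B -> active={job_A:*/12, job_C:*/16, job_D:*/15}
Op 9: unregister job_A -> active={job_C:*/16, job_D:*/15}
  job_C: interval 16, next fire after T=159 is 160
  job_D: interval 15, next fire after T=159 is 165
Earliest fire time = 160 (job job_C)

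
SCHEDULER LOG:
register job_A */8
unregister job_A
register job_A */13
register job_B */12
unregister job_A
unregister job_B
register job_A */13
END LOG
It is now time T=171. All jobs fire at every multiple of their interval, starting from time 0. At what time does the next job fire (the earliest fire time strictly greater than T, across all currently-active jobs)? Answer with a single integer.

Answer: 182

Derivation:
Op 1: register job_A */8 -> active={job_A:*/8}
Op 2: unregister job_A -> active={}
Op 3: register job_A */13 -> active={job_A:*/13}
Op 4: register job_B */12 -> active={job_A:*/13, job_B:*/12}
Op 5: unregister job_A -> active={job_B:*/12}
Op 6: unregister job_B -> active={}
Op 7: register job_A */13 -> active={job_A:*/13}
  job_A: interval 13, next fire after T=171 is 182
Earliest fire time = 182 (job job_A)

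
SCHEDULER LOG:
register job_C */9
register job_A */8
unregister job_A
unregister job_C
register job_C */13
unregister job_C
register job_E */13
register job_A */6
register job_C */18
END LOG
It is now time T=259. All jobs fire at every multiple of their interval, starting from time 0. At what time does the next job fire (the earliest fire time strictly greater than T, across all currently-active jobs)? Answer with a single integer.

Answer: 260

Derivation:
Op 1: register job_C */9 -> active={job_C:*/9}
Op 2: register job_A */8 -> active={job_A:*/8, job_C:*/9}
Op 3: unregister job_A -> active={job_C:*/9}
Op 4: unregister job_C -> active={}
Op 5: register job_C */13 -> active={job_C:*/13}
Op 6: unregister job_C -> active={}
Op 7: register job_E */13 -> active={job_E:*/13}
Op 8: register job_A */6 -> active={job_A:*/6, job_E:*/13}
Op 9: register job_C */18 -> active={job_A:*/6, job_C:*/18, job_E:*/13}
  job_A: interval 6, next fire after T=259 is 264
  job_C: interval 18, next fire after T=259 is 270
  job_E: interval 13, next fire after T=259 is 260
Earliest fire time = 260 (job job_E)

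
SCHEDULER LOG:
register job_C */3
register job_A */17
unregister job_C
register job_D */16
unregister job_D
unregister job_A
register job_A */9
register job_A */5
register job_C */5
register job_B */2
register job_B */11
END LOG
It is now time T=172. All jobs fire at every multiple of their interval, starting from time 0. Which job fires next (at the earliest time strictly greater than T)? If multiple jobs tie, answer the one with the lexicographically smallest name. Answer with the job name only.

Op 1: register job_C */3 -> active={job_C:*/3}
Op 2: register job_A */17 -> active={job_A:*/17, job_C:*/3}
Op 3: unregister job_C -> active={job_A:*/17}
Op 4: register job_D */16 -> active={job_A:*/17, job_D:*/16}
Op 5: unregister job_D -> active={job_A:*/17}
Op 6: unregister job_A -> active={}
Op 7: register job_A */9 -> active={job_A:*/9}
Op 8: register job_A */5 -> active={job_A:*/5}
Op 9: register job_C */5 -> active={job_A:*/5, job_C:*/5}
Op 10: register job_B */2 -> active={job_A:*/5, job_B:*/2, job_C:*/5}
Op 11: register job_B */11 -> active={job_A:*/5, job_B:*/11, job_C:*/5}
  job_A: interval 5, next fire after T=172 is 175
  job_B: interval 11, next fire after T=172 is 176
  job_C: interval 5, next fire after T=172 is 175
Earliest = 175, winner (lex tiebreak) = job_A

Answer: job_A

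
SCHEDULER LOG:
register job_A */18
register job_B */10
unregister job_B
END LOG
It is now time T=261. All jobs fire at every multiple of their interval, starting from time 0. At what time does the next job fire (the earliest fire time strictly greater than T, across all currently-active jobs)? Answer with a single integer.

Op 1: register job_A */18 -> active={job_A:*/18}
Op 2: register job_B */10 -> active={job_A:*/18, job_B:*/10}
Op 3: unregister job_B -> active={job_A:*/18}
  job_A: interval 18, next fire after T=261 is 270
Earliest fire time = 270 (job job_A)

Answer: 270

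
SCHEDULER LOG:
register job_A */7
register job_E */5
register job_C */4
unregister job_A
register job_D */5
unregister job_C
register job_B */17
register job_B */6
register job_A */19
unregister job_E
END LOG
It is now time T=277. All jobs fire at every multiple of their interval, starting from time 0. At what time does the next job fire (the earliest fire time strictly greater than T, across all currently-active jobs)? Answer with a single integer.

Answer: 280

Derivation:
Op 1: register job_A */7 -> active={job_A:*/7}
Op 2: register job_E */5 -> active={job_A:*/7, job_E:*/5}
Op 3: register job_C */4 -> active={job_A:*/7, job_C:*/4, job_E:*/5}
Op 4: unregister job_A -> active={job_C:*/4, job_E:*/5}
Op 5: register job_D */5 -> active={job_C:*/4, job_D:*/5, job_E:*/5}
Op 6: unregister job_C -> active={job_D:*/5, job_E:*/5}
Op 7: register job_B */17 -> active={job_B:*/17, job_D:*/5, job_E:*/5}
Op 8: register job_B */6 -> active={job_B:*/6, job_D:*/5, job_E:*/5}
Op 9: register job_A */19 -> active={job_A:*/19, job_B:*/6, job_D:*/5, job_E:*/5}
Op 10: unregister job_E -> active={job_A:*/19, job_B:*/6, job_D:*/5}
  job_A: interval 19, next fire after T=277 is 285
  job_B: interval 6, next fire after T=277 is 282
  job_D: interval 5, next fire after T=277 is 280
Earliest fire time = 280 (job job_D)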